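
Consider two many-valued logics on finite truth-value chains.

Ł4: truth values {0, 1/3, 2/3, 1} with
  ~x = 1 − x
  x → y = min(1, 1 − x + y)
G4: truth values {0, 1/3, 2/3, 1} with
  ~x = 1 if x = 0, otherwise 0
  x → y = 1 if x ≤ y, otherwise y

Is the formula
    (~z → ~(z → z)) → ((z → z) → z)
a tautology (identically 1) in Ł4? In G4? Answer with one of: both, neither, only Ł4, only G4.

In Ł4: every assignment gives 1 — tautology.
In G4: at z = 1/3 the value is 1/3 — not a tautology.

only Ł4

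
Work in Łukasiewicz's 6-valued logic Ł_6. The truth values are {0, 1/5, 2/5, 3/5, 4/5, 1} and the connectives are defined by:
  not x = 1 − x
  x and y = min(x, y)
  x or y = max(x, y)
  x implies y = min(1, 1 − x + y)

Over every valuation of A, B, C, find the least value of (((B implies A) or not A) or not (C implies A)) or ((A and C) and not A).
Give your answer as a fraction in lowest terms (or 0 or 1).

3/5

Take A = 2/5, B = 4/5, C = 0:
B implies A = 4/5 implies 2/5 = 3/5
not A = not 2/5 = 3/5
(B implies A) or not A = 3/5 or 3/5 = 3/5
C implies A = 0 implies 2/5 = 1
not (C implies A) = not 1 = 0
((B implies A) or not A) or not (C implies A) = 3/5 or 0 = 3/5
A and C = 2/5 and 0 = 0
not A = not 2/5 = 3/5
(A and C) and not A = 0 and 3/5 = 0
(((B implies A) or not A) or not (C implies A)) or ((A and C) and not A) = 3/5 or 0 = 3/5
No assignment yields a value below 3/5, so this is the minimum.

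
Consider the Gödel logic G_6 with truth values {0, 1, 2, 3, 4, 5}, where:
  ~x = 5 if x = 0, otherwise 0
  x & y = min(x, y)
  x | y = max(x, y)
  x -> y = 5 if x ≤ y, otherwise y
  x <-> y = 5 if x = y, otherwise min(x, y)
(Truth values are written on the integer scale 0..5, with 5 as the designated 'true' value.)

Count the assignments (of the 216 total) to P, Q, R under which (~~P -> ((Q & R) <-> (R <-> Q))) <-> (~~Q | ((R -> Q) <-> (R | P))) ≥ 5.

160

value 5: 160 assignments (counts)
value 4: 5 assignments
value 3: 5 assignments
value 2: 5 assignments
value 1: 5 assignments
value 0: 36 assignments
So 160 of the 216 assignments meet the threshold.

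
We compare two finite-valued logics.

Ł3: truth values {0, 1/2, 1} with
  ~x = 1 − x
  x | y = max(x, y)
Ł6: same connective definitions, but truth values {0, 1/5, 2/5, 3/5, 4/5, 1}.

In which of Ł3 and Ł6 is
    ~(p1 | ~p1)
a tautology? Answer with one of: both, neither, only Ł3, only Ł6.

In Ł3: at p1 = 0 the value is 0 — not a tautology.
In Ł6: at p1 = 0 the value is 0 — not a tautology.

neither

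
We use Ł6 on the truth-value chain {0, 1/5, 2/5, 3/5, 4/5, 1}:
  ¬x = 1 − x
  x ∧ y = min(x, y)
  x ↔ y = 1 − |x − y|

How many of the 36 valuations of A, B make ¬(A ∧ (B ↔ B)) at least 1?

value 1: 6 assignments (counts)
value 4/5: 6 assignments
value 3/5: 6 assignments
value 2/5: 6 assignments
value 1/5: 6 assignments
value 0: 6 assignments
So 6 of the 36 assignments meet the threshold.

6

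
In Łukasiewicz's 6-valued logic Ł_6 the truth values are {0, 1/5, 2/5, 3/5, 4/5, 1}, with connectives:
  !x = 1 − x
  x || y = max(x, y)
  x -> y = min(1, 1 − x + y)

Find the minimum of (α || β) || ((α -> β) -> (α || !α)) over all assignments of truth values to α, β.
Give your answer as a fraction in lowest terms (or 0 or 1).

3/5

Take α = 2/5, β = 2/5:
α || β = 2/5 || 2/5 = 2/5
α -> β = 2/5 -> 2/5 = 1
!α = !2/5 = 3/5
α || !α = 2/5 || 3/5 = 3/5
(α -> β) -> (α || !α) = 1 -> 3/5 = 3/5
(α || β) || ((α -> β) -> (α || !α)) = 2/5 || 3/5 = 3/5
No assignment yields a value below 3/5, so this is the minimum.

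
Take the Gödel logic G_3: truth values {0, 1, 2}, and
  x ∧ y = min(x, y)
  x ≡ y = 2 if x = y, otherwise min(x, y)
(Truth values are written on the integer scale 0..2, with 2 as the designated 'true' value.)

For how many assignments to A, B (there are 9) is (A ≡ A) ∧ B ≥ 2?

3

A = 0, B = 0 ↦ 0  <
A = 0, B = 1 ↦ 1  <
A = 0, B = 2 ↦ 2  ≥
A = 1, B = 0 ↦ 0  <
A = 1, B = 1 ↦ 1  <
A = 1, B = 2 ↦ 2  ≥
A = 2, B = 0 ↦ 0  <
A = 2, B = 1 ↦ 1  <
A = 2, B = 2 ↦ 2  ≥
So 3 of the 9 assignments meet the threshold.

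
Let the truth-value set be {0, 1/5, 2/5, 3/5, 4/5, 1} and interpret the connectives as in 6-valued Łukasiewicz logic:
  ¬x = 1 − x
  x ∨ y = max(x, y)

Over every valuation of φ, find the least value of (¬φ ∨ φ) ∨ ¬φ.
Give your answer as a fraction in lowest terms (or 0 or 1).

Take φ = 2/5:
¬φ = ¬2/5 = 3/5
¬φ ∨ φ = 3/5 ∨ 2/5 = 3/5
¬φ = ¬2/5 = 3/5
(¬φ ∨ φ) ∨ ¬φ = 3/5 ∨ 3/5 = 3/5
No assignment yields a value below 3/5, so this is the minimum.

3/5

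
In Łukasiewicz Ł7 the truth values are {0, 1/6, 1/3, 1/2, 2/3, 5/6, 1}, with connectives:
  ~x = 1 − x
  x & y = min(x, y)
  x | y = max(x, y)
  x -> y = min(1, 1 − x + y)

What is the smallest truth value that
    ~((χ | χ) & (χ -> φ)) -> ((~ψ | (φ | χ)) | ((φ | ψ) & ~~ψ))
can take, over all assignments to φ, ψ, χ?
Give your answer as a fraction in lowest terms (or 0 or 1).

1/2

Take φ = 0, ψ = 1/2, χ = 0:
χ | χ = 0 | 0 = 0
χ -> φ = 0 -> 0 = 1
(χ | χ) & (χ -> φ) = 0 & 1 = 0
~((χ | χ) & (χ -> φ)) = ~0 = 1
~ψ = ~1/2 = 1/2
φ | χ = 0 | 0 = 0
~ψ | (φ | χ) = 1/2 | 0 = 1/2
φ | ψ = 0 | 1/2 = 1/2
~ψ = ~1/2 = 1/2
~~ψ = ~1/2 = 1/2
(φ | ψ) & ~~ψ = 1/2 & 1/2 = 1/2
(~ψ | (φ | χ)) | ((φ | ψ) & ~~ψ) = 1/2 | 1/2 = 1/2
~((χ | χ) & (χ -> φ)) -> ((~ψ | (φ | χ)) | ((φ | ψ) & ~~ψ)) = 1 -> 1/2 = 1/2
No assignment yields a value below 1/2, so this is the minimum.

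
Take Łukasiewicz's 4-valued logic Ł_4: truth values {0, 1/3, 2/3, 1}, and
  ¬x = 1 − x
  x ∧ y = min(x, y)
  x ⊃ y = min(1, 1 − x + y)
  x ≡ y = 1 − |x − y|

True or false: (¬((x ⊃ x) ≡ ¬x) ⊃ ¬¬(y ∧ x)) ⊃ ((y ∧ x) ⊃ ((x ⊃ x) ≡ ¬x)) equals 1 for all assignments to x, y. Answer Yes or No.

Counterexample: take x = 2/3, y = 2/3.
x ⊃ x = 2/3 ⊃ 2/3 = 1
¬x = ¬2/3 = 1/3
(x ⊃ x) ≡ ¬x = 1 ≡ 1/3 = 1/3
¬((x ⊃ x) ≡ ¬x) = ¬1/3 = 2/3
y ∧ x = 2/3 ∧ 2/3 = 2/3
¬(y ∧ x) = ¬2/3 = 1/3
¬¬(y ∧ x) = ¬1/3 = 2/3
¬((x ⊃ x) ≡ ¬x) ⊃ ¬¬(y ∧ x) = 2/3 ⊃ 2/3 = 1
y ∧ x = 2/3 ∧ 2/3 = 2/3
x ⊃ x = 2/3 ⊃ 2/3 = 1
¬x = ¬2/3 = 1/3
(x ⊃ x) ≡ ¬x = 1 ≡ 1/3 = 1/3
(y ∧ x) ⊃ ((x ⊃ x) ≡ ¬x) = 2/3 ⊃ 1/3 = 2/3
(¬((x ⊃ x) ≡ ¬x) ⊃ ¬¬(y ∧ x)) ⊃ ((y ∧ x) ⊃ ((x ⊃ x) ≡ ¬x)) = 1 ⊃ 2/3 = 2/3
This gives 2/3 ≠ 1.

No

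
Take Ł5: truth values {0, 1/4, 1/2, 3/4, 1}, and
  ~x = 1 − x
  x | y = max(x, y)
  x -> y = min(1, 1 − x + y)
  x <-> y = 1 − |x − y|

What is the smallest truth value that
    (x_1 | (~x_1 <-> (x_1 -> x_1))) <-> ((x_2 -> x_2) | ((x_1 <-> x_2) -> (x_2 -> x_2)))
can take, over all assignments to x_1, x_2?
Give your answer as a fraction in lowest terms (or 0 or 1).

1/2

Take x_1 = 1/2, x_2 = 0:
~x_1 = ~1/2 = 1/2
x_1 -> x_1 = 1/2 -> 1/2 = 1
~x_1 <-> (x_1 -> x_1) = 1/2 <-> 1 = 1/2
x_1 | (~x_1 <-> (x_1 -> x_1)) = 1/2 | 1/2 = 1/2
x_2 -> x_2 = 0 -> 0 = 1
x_1 <-> x_2 = 1/2 <-> 0 = 1/2
x_2 -> x_2 = 0 -> 0 = 1
(x_1 <-> x_2) -> (x_2 -> x_2) = 1/2 -> 1 = 1
(x_2 -> x_2) | ((x_1 <-> x_2) -> (x_2 -> x_2)) = 1 | 1 = 1
(x_1 | (~x_1 <-> (x_1 -> x_1))) <-> ((x_2 -> x_2) | ((x_1 <-> x_2) -> (x_2 -> x_2))) = 1/2 <-> 1 = 1/2
No assignment yields a value below 1/2, so this is the minimum.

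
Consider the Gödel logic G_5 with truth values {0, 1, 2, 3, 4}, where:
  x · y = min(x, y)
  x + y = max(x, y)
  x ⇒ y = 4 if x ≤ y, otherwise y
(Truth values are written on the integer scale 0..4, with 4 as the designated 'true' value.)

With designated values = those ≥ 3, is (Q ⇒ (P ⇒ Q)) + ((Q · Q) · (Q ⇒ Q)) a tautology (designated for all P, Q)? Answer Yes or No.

At P = 1, Q = 4, for instance:
P ⇒ Q = 1 ⇒ 4 = 4
Q ⇒ (P ⇒ Q) = 4 ⇒ 4 = 4
Q · Q = 4 · 4 = 4
Q ⇒ Q = 4 ⇒ 4 = 4
(Q · Q) · (Q ⇒ Q) = 4 · 4 = 4
(Q ⇒ (P ⇒ Q)) + ((Q · Q) · (Q ⇒ Q)) = 4 + 4 = 4
and checking the remaining 24 assignments likewise gives ≥ 3 in every case.

Yes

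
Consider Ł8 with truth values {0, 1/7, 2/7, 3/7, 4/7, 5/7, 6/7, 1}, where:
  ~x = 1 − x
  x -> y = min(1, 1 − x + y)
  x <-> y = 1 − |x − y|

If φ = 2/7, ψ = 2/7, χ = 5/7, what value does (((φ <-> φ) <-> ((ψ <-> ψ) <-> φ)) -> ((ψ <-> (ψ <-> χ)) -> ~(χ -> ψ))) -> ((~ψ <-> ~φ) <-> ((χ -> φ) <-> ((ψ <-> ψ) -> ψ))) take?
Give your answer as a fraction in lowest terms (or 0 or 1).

5/7

φ <-> φ = 2/7 <-> 2/7 = 1
ψ <-> ψ = 2/7 <-> 2/7 = 1
(ψ <-> ψ) <-> φ = 1 <-> 2/7 = 2/7
(φ <-> φ) <-> ((ψ <-> ψ) <-> φ) = 1 <-> 2/7 = 2/7
ψ <-> χ = 2/7 <-> 5/7 = 4/7
ψ <-> (ψ <-> χ) = 2/7 <-> 4/7 = 5/7
χ -> ψ = 5/7 -> 2/7 = 4/7
~(χ -> ψ) = ~4/7 = 3/7
(ψ <-> (ψ <-> χ)) -> ~(χ -> ψ) = 5/7 -> 3/7 = 5/7
((φ <-> φ) <-> ((ψ <-> ψ) <-> φ)) -> ((ψ <-> (ψ <-> χ)) -> ~(χ -> ψ)) = 2/7 -> 5/7 = 1
~ψ = ~2/7 = 5/7
~φ = ~2/7 = 5/7
~ψ <-> ~φ = 5/7 <-> 5/7 = 1
χ -> φ = 5/7 -> 2/7 = 4/7
ψ <-> ψ = 2/7 <-> 2/7 = 1
(ψ <-> ψ) -> ψ = 1 -> 2/7 = 2/7
(χ -> φ) <-> ((ψ <-> ψ) -> ψ) = 4/7 <-> 2/7 = 5/7
(~ψ <-> ~φ) <-> ((χ -> φ) <-> ((ψ <-> ψ) -> ψ)) = 1 <-> 5/7 = 5/7
(((φ <-> φ) <-> ((ψ <-> ψ) <-> φ)) -> ((ψ <-> (ψ <-> χ)) -> ~(χ -> ψ))) -> ((~ψ <-> ~φ) <-> ((χ -> φ) <-> ((ψ <-> ψ) -> ψ))) = 1 -> 5/7 = 5/7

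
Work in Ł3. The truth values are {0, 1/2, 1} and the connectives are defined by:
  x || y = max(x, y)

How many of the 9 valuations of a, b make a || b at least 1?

5

a = 0, b = 0 ↦ 0  <
a = 0, b = 1/2 ↦ 1/2  <
a = 0, b = 1 ↦ 1  ≥
a = 1/2, b = 0 ↦ 1/2  <
a = 1/2, b = 1/2 ↦ 1/2  <
a = 1/2, b = 1 ↦ 1  ≥
a = 1, b = 0 ↦ 1  ≥
a = 1, b = 1/2 ↦ 1  ≥
a = 1, b = 1 ↦ 1  ≥
So 5 of the 9 assignments meet the threshold.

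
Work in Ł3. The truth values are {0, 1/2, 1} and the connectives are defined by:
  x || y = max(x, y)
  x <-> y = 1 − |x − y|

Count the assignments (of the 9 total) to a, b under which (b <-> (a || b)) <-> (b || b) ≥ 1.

a = 0, b = 0 ↦ 0  <
a = 0, b = 1/2 ↦ 1/2  <
a = 0, b = 1 ↦ 1  ≥
a = 1/2, b = 0 ↦ 1/2  <
a = 1/2, b = 1/2 ↦ 1/2  <
a = 1/2, b = 1 ↦ 1  ≥
a = 1, b = 0 ↦ 1  ≥
a = 1, b = 1/2 ↦ 1  ≥
a = 1, b = 1 ↦ 1  ≥
So 5 of the 9 assignments meet the threshold.

5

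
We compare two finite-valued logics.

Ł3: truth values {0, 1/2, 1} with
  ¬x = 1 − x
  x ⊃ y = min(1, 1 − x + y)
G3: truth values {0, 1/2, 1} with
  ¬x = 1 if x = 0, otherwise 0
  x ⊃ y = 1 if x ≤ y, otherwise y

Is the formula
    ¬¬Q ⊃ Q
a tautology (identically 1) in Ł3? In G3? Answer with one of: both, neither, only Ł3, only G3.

only Ł3

In Ł3: every assignment gives 1 — tautology.
In G3: at Q = 1/2 the value is 1/2 — not a tautology.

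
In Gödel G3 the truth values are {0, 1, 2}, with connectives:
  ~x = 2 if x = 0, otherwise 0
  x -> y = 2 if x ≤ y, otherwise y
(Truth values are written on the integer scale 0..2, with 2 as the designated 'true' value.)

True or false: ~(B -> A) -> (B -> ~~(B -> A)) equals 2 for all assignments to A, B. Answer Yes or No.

No

Counterexample: take A = 0, B = 1.
B -> A = 1 -> 0 = 0
~(B -> A) = ~0 = 2
B -> A = 1 -> 0 = 0
~(B -> A) = ~0 = 2
~~(B -> A) = ~2 = 0
B -> ~~(B -> A) = 1 -> 0 = 0
~(B -> A) -> (B -> ~~(B -> A)) = 2 -> 0 = 0
This gives 0 ≠ 2.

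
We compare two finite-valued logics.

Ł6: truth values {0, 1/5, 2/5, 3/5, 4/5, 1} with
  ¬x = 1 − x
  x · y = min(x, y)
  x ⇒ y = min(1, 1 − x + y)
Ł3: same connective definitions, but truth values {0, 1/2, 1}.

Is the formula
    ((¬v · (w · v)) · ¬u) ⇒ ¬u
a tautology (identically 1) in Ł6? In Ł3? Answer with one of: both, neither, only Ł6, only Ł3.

both

In Ł6: every assignment gives 1 — tautology.
In Ł3: every assignment gives 1 — tautology.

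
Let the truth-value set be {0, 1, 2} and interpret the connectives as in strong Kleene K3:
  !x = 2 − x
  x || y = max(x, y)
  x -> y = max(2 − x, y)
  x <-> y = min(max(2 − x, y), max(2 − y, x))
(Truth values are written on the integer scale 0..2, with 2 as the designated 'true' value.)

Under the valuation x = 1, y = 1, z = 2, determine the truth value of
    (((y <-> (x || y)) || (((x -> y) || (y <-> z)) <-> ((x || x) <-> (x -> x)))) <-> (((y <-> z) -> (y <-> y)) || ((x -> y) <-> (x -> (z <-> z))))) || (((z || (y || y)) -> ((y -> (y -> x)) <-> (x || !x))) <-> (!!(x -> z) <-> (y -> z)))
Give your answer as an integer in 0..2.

1

x || y = 1 || 1 = 1
y <-> (x || y) = 1 <-> 1 = 1
x -> y = 1 -> 1 = 1
y <-> z = 1 <-> 2 = 1
(x -> y) || (y <-> z) = 1 || 1 = 1
x || x = 1 || 1 = 1
x -> x = 1 -> 1 = 1
(x || x) <-> (x -> x) = 1 <-> 1 = 1
((x -> y) || (y <-> z)) <-> ((x || x) <-> (x -> x)) = 1 <-> 1 = 1
(y <-> (x || y)) || (((x -> y) || (y <-> z)) <-> ((x || x) <-> (x -> x))) = 1 || 1 = 1
y <-> z = 1 <-> 2 = 1
y <-> y = 1 <-> 1 = 1
(y <-> z) -> (y <-> y) = 1 -> 1 = 1
x -> y = 1 -> 1 = 1
z <-> z = 2 <-> 2 = 2
x -> (z <-> z) = 1 -> 2 = 2
(x -> y) <-> (x -> (z <-> z)) = 1 <-> 2 = 1
((y <-> z) -> (y <-> y)) || ((x -> y) <-> (x -> (z <-> z))) = 1 || 1 = 1
((y <-> (x || y)) || (((x -> y) || (y <-> z)) <-> ((x || x) <-> (x -> x)))) <-> (((y <-> z) -> (y <-> y)) || ((x -> y) <-> (x -> (z <-> z)))) = 1 <-> 1 = 1
y || y = 1 || 1 = 1
z || (y || y) = 2 || 1 = 2
y -> x = 1 -> 1 = 1
y -> (y -> x) = 1 -> 1 = 1
!x = !1 = 1
x || !x = 1 || 1 = 1
(y -> (y -> x)) <-> (x || !x) = 1 <-> 1 = 1
(z || (y || y)) -> ((y -> (y -> x)) <-> (x || !x)) = 2 -> 1 = 1
x -> z = 1 -> 2 = 2
!(x -> z) = !2 = 0
!!(x -> z) = !0 = 2
y -> z = 1 -> 2 = 2
!!(x -> z) <-> (y -> z) = 2 <-> 2 = 2
((z || (y || y)) -> ((y -> (y -> x)) <-> (x || !x))) <-> (!!(x -> z) <-> (y -> z)) = 1 <-> 2 = 1
(((y <-> (x || y)) || (((x -> y) || (y <-> z)) <-> ((x || x) <-> (x -> x)))) <-> (((y <-> z) -> (y <-> y)) || ((x -> y) <-> (x -> (z <-> z))))) || (((z || (y || y)) -> ((y -> (y -> x)) <-> (x || !x))) <-> (!!(x -> z) <-> (y -> z))) = 1 || 1 = 1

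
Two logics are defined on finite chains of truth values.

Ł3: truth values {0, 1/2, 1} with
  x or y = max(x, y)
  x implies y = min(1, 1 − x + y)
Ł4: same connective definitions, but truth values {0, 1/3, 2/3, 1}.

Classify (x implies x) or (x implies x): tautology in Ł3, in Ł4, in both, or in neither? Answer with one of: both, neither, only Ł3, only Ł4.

In Ł3: every assignment gives 1 — tautology.
In Ł4: every assignment gives 1 — tautology.

both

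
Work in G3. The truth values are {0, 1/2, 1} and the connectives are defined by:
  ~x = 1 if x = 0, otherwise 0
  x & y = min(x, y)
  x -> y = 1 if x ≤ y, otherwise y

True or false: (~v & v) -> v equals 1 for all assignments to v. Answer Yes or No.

v = 0 ↦ 1
v = 1/2 ↦ 1
v = 1 ↦ 1
Every assignment gives a value ≥ 1.

Yes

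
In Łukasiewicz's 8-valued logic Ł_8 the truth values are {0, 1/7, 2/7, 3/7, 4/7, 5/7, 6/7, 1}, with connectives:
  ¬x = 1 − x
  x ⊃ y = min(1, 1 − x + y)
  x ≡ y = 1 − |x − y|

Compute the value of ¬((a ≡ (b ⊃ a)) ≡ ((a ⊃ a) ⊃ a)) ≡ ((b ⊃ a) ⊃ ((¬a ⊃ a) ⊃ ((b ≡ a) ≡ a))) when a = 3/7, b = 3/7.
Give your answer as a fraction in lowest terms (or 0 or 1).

b ⊃ a = 3/7 ⊃ 3/7 = 1
a ≡ (b ⊃ a) = 3/7 ≡ 1 = 3/7
a ⊃ a = 3/7 ⊃ 3/7 = 1
(a ⊃ a) ⊃ a = 1 ⊃ 3/7 = 3/7
(a ≡ (b ⊃ a)) ≡ ((a ⊃ a) ⊃ a) = 3/7 ≡ 3/7 = 1
¬((a ≡ (b ⊃ a)) ≡ ((a ⊃ a) ⊃ a)) = ¬1 = 0
b ⊃ a = 3/7 ⊃ 3/7 = 1
¬a = ¬3/7 = 4/7
¬a ⊃ a = 4/7 ⊃ 3/7 = 6/7
b ≡ a = 3/7 ≡ 3/7 = 1
(b ≡ a) ≡ a = 1 ≡ 3/7 = 3/7
(¬a ⊃ a) ⊃ ((b ≡ a) ≡ a) = 6/7 ⊃ 3/7 = 4/7
(b ⊃ a) ⊃ ((¬a ⊃ a) ⊃ ((b ≡ a) ≡ a)) = 1 ⊃ 4/7 = 4/7
¬((a ≡ (b ⊃ a)) ≡ ((a ⊃ a) ⊃ a)) ≡ ((b ⊃ a) ⊃ ((¬a ⊃ a) ⊃ ((b ≡ a) ≡ a))) = 0 ≡ 4/7 = 3/7

3/7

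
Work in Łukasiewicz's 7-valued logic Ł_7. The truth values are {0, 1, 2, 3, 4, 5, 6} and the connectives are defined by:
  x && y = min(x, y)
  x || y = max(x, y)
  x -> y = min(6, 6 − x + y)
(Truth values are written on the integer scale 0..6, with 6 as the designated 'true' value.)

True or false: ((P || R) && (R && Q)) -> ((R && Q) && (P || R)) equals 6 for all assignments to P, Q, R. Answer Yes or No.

Yes

At P = 1, Q = 4, R = 3, for instance:
P || R = 1 || 3 = 3
R && Q = 3 && 4 = 3
(P || R) && (R && Q) = 3 && 3 = 3
(R && Q) && (P || R) = 3 && 3 = 3
((P || R) && (R && Q)) -> ((R && Q) && (P || R)) = 3 -> 3 = 6
and checking the remaining 342 assignments likewise gives ≥ 6 in every case.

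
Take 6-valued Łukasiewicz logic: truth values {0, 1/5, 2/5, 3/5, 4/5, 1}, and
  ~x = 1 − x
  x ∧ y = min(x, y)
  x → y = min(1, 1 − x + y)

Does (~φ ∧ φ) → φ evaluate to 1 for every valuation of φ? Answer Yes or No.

φ = 0 ↦ 1
φ = 1/5 ↦ 1
φ = 2/5 ↦ 1
φ = 3/5 ↦ 1
φ = 4/5 ↦ 1
φ = 1 ↦ 1
Every assignment gives a value ≥ 1.

Yes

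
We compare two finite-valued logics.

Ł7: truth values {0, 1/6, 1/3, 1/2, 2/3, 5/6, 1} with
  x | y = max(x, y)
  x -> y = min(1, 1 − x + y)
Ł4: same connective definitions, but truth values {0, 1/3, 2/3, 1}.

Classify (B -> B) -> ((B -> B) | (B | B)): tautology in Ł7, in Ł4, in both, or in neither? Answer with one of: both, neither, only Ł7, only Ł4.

In Ł7: every assignment gives 1 — tautology.
In Ł4: every assignment gives 1 — tautology.

both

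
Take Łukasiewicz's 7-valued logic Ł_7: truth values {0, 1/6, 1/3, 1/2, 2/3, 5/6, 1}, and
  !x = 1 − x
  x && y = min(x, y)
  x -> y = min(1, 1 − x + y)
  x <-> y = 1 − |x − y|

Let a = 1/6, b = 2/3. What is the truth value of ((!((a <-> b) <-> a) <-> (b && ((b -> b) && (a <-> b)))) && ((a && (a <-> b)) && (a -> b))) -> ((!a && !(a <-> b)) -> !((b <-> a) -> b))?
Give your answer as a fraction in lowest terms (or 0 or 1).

a <-> b = 1/6 <-> 2/3 = 1/2
(a <-> b) <-> a = 1/2 <-> 1/6 = 2/3
!((a <-> b) <-> a) = !2/3 = 1/3
b -> b = 2/3 -> 2/3 = 1
a <-> b = 1/6 <-> 2/3 = 1/2
(b -> b) && (a <-> b) = 1 && 1/2 = 1/2
b && ((b -> b) && (a <-> b)) = 2/3 && 1/2 = 1/2
!((a <-> b) <-> a) <-> (b && ((b -> b) && (a <-> b))) = 1/3 <-> 1/2 = 5/6
a <-> b = 1/6 <-> 2/3 = 1/2
a && (a <-> b) = 1/6 && 1/2 = 1/6
a -> b = 1/6 -> 2/3 = 1
(a && (a <-> b)) && (a -> b) = 1/6 && 1 = 1/6
(!((a <-> b) <-> a) <-> (b && ((b -> b) && (a <-> b)))) && ((a && (a <-> b)) && (a -> b)) = 5/6 && 1/6 = 1/6
!a = !1/6 = 5/6
a <-> b = 1/6 <-> 2/3 = 1/2
!(a <-> b) = !1/2 = 1/2
!a && !(a <-> b) = 5/6 && 1/2 = 1/2
b <-> a = 2/3 <-> 1/6 = 1/2
(b <-> a) -> b = 1/2 -> 2/3 = 1
!((b <-> a) -> b) = !1 = 0
(!a && !(a <-> b)) -> !((b <-> a) -> b) = 1/2 -> 0 = 1/2
((!((a <-> b) <-> a) <-> (b && ((b -> b) && (a <-> b)))) && ((a && (a <-> b)) && (a -> b))) -> ((!a && !(a <-> b)) -> !((b <-> a) -> b)) = 1/6 -> 1/2 = 1

1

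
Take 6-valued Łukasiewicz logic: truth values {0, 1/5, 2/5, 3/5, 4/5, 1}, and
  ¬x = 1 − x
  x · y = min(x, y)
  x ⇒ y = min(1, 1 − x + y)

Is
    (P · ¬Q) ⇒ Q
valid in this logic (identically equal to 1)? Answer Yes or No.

Counterexample: take P = 1/5, Q = 0.
¬Q = ¬0 = 1
P · ¬Q = 1/5 · 1 = 1/5
(P · ¬Q) ⇒ Q = 1/5 ⇒ 0 = 4/5
This gives 4/5 ≠ 1.

No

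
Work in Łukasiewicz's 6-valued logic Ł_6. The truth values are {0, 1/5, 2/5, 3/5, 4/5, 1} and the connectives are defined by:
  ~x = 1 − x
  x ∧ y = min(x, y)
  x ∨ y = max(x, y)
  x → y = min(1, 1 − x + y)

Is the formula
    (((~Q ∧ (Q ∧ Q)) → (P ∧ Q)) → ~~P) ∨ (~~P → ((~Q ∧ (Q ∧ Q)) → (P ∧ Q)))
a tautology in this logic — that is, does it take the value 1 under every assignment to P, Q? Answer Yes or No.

Yes

At P = 2/5, Q = 1/5, for instance:
~Q = ~1/5 = 4/5
Q ∧ Q = 1/5 ∧ 1/5 = 1/5
~Q ∧ (Q ∧ Q) = 4/5 ∧ 1/5 = 1/5
P ∧ Q = 2/5 ∧ 1/5 = 1/5
(~Q ∧ (Q ∧ Q)) → (P ∧ Q) = 1/5 → 1/5 = 1
~P = ~2/5 = 3/5
~~P = ~3/5 = 2/5
((~Q ∧ (Q ∧ Q)) → (P ∧ Q)) → ~~P = 1 → 2/5 = 2/5
~~P → ((~Q ∧ (Q ∧ Q)) → (P ∧ Q)) = 2/5 → 1 = 1
(((~Q ∧ (Q ∧ Q)) → (P ∧ Q)) → ~~P) ∨ (~~P → ((~Q ∧ (Q ∧ Q)) → (P ∧ Q))) = 2/5 ∨ 1 = 1
and checking the remaining 35 assignments likewise gives ≥ 1 in every case.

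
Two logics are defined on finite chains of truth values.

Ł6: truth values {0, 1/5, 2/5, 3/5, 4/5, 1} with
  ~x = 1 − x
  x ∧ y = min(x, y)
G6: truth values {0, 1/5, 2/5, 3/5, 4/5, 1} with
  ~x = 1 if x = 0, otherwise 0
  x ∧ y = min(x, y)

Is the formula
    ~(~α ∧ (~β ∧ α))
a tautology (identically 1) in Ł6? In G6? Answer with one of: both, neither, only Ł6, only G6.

In Ł6: at α = 1/5, β = 0 the value is 4/5 — not a tautology.
In G6: every assignment gives 1 — tautology.

only G6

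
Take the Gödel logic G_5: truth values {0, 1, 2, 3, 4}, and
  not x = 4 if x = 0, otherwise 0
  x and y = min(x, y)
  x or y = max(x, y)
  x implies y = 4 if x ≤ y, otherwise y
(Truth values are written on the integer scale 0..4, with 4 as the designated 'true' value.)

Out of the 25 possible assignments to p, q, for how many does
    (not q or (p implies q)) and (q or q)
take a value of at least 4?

5

value 4: 5 assignments (counts)
value 3: 5 assignments
value 2: 5 assignments
value 1: 5 assignments
value 0: 5 assignments
So 5 of the 25 assignments meet the threshold.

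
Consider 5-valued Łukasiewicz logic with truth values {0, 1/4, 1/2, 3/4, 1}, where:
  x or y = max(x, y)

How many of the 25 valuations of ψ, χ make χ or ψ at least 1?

9

value 1: 9 assignments (counts)
value 3/4: 7 assignments
value 1/2: 5 assignments
value 1/4: 3 assignments
value 0: 1 assignment
So 9 of the 25 assignments meet the threshold.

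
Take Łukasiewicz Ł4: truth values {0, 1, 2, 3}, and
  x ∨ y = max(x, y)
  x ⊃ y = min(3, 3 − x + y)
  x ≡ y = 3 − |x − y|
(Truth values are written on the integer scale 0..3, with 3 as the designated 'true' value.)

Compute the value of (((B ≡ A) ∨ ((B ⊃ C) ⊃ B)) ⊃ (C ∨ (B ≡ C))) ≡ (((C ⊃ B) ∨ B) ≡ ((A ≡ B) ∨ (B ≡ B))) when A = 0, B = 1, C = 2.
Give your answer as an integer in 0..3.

2

B ≡ A = 1 ≡ 0 = 2
B ⊃ C = 1 ⊃ 2 = 3
(B ⊃ C) ⊃ B = 3 ⊃ 1 = 1
(B ≡ A) ∨ ((B ⊃ C) ⊃ B) = 2 ∨ 1 = 2
B ≡ C = 1 ≡ 2 = 2
C ∨ (B ≡ C) = 2 ∨ 2 = 2
((B ≡ A) ∨ ((B ⊃ C) ⊃ B)) ⊃ (C ∨ (B ≡ C)) = 2 ⊃ 2 = 3
C ⊃ B = 2 ⊃ 1 = 2
(C ⊃ B) ∨ B = 2 ∨ 1 = 2
A ≡ B = 0 ≡ 1 = 2
B ≡ B = 1 ≡ 1 = 3
(A ≡ B) ∨ (B ≡ B) = 2 ∨ 3 = 3
((C ⊃ B) ∨ B) ≡ ((A ≡ B) ∨ (B ≡ B)) = 2 ≡ 3 = 2
(((B ≡ A) ∨ ((B ⊃ C) ⊃ B)) ⊃ (C ∨ (B ≡ C))) ≡ (((C ⊃ B) ∨ B) ≡ ((A ≡ B) ∨ (B ≡ B))) = 3 ≡ 2 = 2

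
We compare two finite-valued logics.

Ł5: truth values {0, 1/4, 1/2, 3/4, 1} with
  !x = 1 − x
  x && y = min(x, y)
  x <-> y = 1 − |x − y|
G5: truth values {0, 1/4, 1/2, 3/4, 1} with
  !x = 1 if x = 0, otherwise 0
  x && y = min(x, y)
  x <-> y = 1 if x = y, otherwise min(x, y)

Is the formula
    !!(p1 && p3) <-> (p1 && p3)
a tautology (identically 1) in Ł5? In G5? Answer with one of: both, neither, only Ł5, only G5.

In Ł5: every assignment gives 1 — tautology.
In G5: at p1 = 1/4, p3 = 1/4 the value is 1/4 — not a tautology.

only Ł5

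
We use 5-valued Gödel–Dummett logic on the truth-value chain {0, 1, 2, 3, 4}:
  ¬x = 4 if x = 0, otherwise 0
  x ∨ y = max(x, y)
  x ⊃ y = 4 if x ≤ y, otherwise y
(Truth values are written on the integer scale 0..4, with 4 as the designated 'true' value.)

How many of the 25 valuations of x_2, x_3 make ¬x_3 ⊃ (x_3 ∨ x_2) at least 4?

value 4: 21 assignments (counts)
value 3: 1 assignment
value 2: 1 assignment
value 1: 1 assignment
value 0: 1 assignment
So 21 of the 25 assignments meet the threshold.

21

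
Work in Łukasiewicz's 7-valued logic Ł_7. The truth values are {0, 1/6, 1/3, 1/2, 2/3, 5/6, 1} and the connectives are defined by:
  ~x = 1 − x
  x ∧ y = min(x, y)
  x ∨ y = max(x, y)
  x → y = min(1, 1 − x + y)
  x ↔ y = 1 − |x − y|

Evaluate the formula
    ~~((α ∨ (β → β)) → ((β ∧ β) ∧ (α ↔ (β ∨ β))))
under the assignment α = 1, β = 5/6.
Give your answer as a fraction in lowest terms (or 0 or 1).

β → β = 5/6 → 5/6 = 1
α ∨ (β → β) = 1 ∨ 1 = 1
β ∧ β = 5/6 ∧ 5/6 = 5/6
β ∨ β = 5/6 ∨ 5/6 = 5/6
α ↔ (β ∨ β) = 1 ↔ 5/6 = 5/6
(β ∧ β) ∧ (α ↔ (β ∨ β)) = 5/6 ∧ 5/6 = 5/6
(α ∨ (β → β)) → ((β ∧ β) ∧ (α ↔ (β ∨ β))) = 1 → 5/6 = 5/6
~((α ∨ (β → β)) → ((β ∧ β) ∧ (α ↔ (β ∨ β)))) = ~5/6 = 1/6
~~((α ∨ (β → β)) → ((β ∧ β) ∧ (α ↔ (β ∨ β)))) = ~1/6 = 5/6

5/6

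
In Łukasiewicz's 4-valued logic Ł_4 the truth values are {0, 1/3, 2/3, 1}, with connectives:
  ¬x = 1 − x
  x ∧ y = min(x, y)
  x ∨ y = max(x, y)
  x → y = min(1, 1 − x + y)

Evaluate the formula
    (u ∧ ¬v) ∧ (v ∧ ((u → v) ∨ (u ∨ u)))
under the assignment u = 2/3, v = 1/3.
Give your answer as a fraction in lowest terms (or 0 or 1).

¬v = ¬1/3 = 2/3
u ∧ ¬v = 2/3 ∧ 2/3 = 2/3
u → v = 2/3 → 1/3 = 2/3
u ∨ u = 2/3 ∨ 2/3 = 2/3
(u → v) ∨ (u ∨ u) = 2/3 ∨ 2/3 = 2/3
v ∧ ((u → v) ∨ (u ∨ u)) = 1/3 ∧ 2/3 = 1/3
(u ∧ ¬v) ∧ (v ∧ ((u → v) ∨ (u ∨ u))) = 2/3 ∧ 1/3 = 1/3

1/3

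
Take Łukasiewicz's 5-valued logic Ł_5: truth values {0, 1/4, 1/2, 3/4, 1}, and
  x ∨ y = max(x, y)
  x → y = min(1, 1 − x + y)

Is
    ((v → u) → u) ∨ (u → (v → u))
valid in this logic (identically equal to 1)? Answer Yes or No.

Yes

At u = 3/4, v = 1/2, for instance:
v → u = 1/2 → 3/4 = 1
(v → u) → u = 1 → 3/4 = 3/4
u → (v → u) = 3/4 → 1 = 1
((v → u) → u) ∨ (u → (v → u)) = 3/4 ∨ 1 = 1
and checking the remaining 24 assignments likewise gives ≥ 1 in every case.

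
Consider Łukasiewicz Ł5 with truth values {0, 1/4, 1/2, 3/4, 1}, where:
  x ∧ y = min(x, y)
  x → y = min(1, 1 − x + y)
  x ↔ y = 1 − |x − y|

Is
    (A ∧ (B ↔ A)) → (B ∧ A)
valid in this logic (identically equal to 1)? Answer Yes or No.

No

Counterexample: take A = 1/4, B = 0.
B ↔ A = 0 ↔ 1/4 = 3/4
A ∧ (B ↔ A) = 1/4 ∧ 3/4 = 1/4
B ∧ A = 0 ∧ 1/4 = 0
(A ∧ (B ↔ A)) → (B ∧ A) = 1/4 → 0 = 3/4
This gives 3/4 ≠ 1.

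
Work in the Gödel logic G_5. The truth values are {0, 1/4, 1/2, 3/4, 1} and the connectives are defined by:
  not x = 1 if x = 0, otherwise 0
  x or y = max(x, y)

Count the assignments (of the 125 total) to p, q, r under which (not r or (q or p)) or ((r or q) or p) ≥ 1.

77

value 1: 77 assignments (counts)
value 3/4: 30 assignments
value 1/2: 14 assignments
value 1/4: 4 assignments
So 77 of the 125 assignments meet the threshold.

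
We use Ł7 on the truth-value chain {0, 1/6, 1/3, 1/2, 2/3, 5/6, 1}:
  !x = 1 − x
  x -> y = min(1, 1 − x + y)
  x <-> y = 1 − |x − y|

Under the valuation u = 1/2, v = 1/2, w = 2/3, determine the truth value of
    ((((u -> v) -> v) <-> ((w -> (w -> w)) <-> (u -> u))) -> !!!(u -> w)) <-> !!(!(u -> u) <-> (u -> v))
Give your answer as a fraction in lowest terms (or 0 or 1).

1/2

u -> v = 1/2 -> 1/2 = 1
(u -> v) -> v = 1 -> 1/2 = 1/2
w -> w = 2/3 -> 2/3 = 1
w -> (w -> w) = 2/3 -> 1 = 1
u -> u = 1/2 -> 1/2 = 1
(w -> (w -> w)) <-> (u -> u) = 1 <-> 1 = 1
((u -> v) -> v) <-> ((w -> (w -> w)) <-> (u -> u)) = 1/2 <-> 1 = 1/2
u -> w = 1/2 -> 2/3 = 1
!(u -> w) = !1 = 0
!!(u -> w) = !0 = 1
!!!(u -> w) = !1 = 0
(((u -> v) -> v) <-> ((w -> (w -> w)) <-> (u -> u))) -> !!!(u -> w) = 1/2 -> 0 = 1/2
u -> u = 1/2 -> 1/2 = 1
!(u -> u) = !1 = 0
u -> v = 1/2 -> 1/2 = 1
!(u -> u) <-> (u -> v) = 0 <-> 1 = 0
!(!(u -> u) <-> (u -> v)) = !0 = 1
!!(!(u -> u) <-> (u -> v)) = !1 = 0
((((u -> v) -> v) <-> ((w -> (w -> w)) <-> (u -> u))) -> !!!(u -> w)) <-> !!(!(u -> u) <-> (u -> v)) = 1/2 <-> 0 = 1/2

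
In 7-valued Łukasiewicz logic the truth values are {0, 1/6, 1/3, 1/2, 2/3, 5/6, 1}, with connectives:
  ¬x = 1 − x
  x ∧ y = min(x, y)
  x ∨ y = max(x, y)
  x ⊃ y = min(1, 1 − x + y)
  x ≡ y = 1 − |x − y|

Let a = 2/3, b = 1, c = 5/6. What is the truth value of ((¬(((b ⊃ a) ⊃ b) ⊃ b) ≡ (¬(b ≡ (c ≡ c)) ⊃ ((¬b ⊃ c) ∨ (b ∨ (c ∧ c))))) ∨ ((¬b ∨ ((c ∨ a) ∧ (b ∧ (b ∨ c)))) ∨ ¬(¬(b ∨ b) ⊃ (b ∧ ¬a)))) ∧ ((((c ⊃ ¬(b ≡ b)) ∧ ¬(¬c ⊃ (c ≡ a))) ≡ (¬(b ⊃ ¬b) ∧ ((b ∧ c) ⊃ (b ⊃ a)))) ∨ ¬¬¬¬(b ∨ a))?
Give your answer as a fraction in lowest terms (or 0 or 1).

5/6

b ⊃ a = 1 ⊃ 2/3 = 2/3
(b ⊃ a) ⊃ b = 2/3 ⊃ 1 = 1
((b ⊃ a) ⊃ b) ⊃ b = 1 ⊃ 1 = 1
¬(((b ⊃ a) ⊃ b) ⊃ b) = ¬1 = 0
c ≡ c = 5/6 ≡ 5/6 = 1
b ≡ (c ≡ c) = 1 ≡ 1 = 1
¬(b ≡ (c ≡ c)) = ¬1 = 0
¬b = ¬1 = 0
¬b ⊃ c = 0 ⊃ 5/6 = 1
c ∧ c = 5/6 ∧ 5/6 = 5/6
b ∨ (c ∧ c) = 1 ∨ 5/6 = 1
(¬b ⊃ c) ∨ (b ∨ (c ∧ c)) = 1 ∨ 1 = 1
¬(b ≡ (c ≡ c)) ⊃ ((¬b ⊃ c) ∨ (b ∨ (c ∧ c))) = 0 ⊃ 1 = 1
¬(((b ⊃ a) ⊃ b) ⊃ b) ≡ (¬(b ≡ (c ≡ c)) ⊃ ((¬b ⊃ c) ∨ (b ∨ (c ∧ c)))) = 0 ≡ 1 = 0
¬b = ¬1 = 0
c ∨ a = 5/6 ∨ 2/3 = 5/6
b ∨ c = 1 ∨ 5/6 = 1
b ∧ (b ∨ c) = 1 ∧ 1 = 1
(c ∨ a) ∧ (b ∧ (b ∨ c)) = 5/6 ∧ 1 = 5/6
¬b ∨ ((c ∨ a) ∧ (b ∧ (b ∨ c))) = 0 ∨ 5/6 = 5/6
b ∨ b = 1 ∨ 1 = 1
¬(b ∨ b) = ¬1 = 0
¬a = ¬2/3 = 1/3
b ∧ ¬a = 1 ∧ 1/3 = 1/3
¬(b ∨ b) ⊃ (b ∧ ¬a) = 0 ⊃ 1/3 = 1
¬(¬(b ∨ b) ⊃ (b ∧ ¬a)) = ¬1 = 0
(¬b ∨ ((c ∨ a) ∧ (b ∧ (b ∨ c)))) ∨ ¬(¬(b ∨ b) ⊃ (b ∧ ¬a)) = 5/6 ∨ 0 = 5/6
(¬(((b ⊃ a) ⊃ b) ⊃ b) ≡ (¬(b ≡ (c ≡ c)) ⊃ ((¬b ⊃ c) ∨ (b ∨ (c ∧ c))))) ∨ ((¬b ∨ ((c ∨ a) ∧ (b ∧ (b ∨ c)))) ∨ ¬(¬(b ∨ b) ⊃ (b ∧ ¬a))) = 0 ∨ 5/6 = 5/6
b ≡ b = 1 ≡ 1 = 1
¬(b ≡ b) = ¬1 = 0
c ⊃ ¬(b ≡ b) = 5/6 ⊃ 0 = 1/6
¬c = ¬5/6 = 1/6
c ≡ a = 5/6 ≡ 2/3 = 5/6
¬c ⊃ (c ≡ a) = 1/6 ⊃ 5/6 = 1
¬(¬c ⊃ (c ≡ a)) = ¬1 = 0
(c ⊃ ¬(b ≡ b)) ∧ ¬(¬c ⊃ (c ≡ a)) = 1/6 ∧ 0 = 0
¬b = ¬1 = 0
b ⊃ ¬b = 1 ⊃ 0 = 0
¬(b ⊃ ¬b) = ¬0 = 1
b ∧ c = 1 ∧ 5/6 = 5/6
b ⊃ a = 1 ⊃ 2/3 = 2/3
(b ∧ c) ⊃ (b ⊃ a) = 5/6 ⊃ 2/3 = 5/6
¬(b ⊃ ¬b) ∧ ((b ∧ c) ⊃ (b ⊃ a)) = 1 ∧ 5/6 = 5/6
((c ⊃ ¬(b ≡ b)) ∧ ¬(¬c ⊃ (c ≡ a))) ≡ (¬(b ⊃ ¬b) ∧ ((b ∧ c) ⊃ (b ⊃ a))) = 0 ≡ 5/6 = 1/6
b ∨ a = 1 ∨ 2/3 = 1
¬(b ∨ a) = ¬1 = 0
¬¬(b ∨ a) = ¬0 = 1
¬¬¬(b ∨ a) = ¬1 = 0
¬¬¬¬(b ∨ a) = ¬0 = 1
(((c ⊃ ¬(b ≡ b)) ∧ ¬(¬c ⊃ (c ≡ a))) ≡ (¬(b ⊃ ¬b) ∧ ((b ∧ c) ⊃ (b ⊃ a)))) ∨ ¬¬¬¬(b ∨ a) = 1/6 ∨ 1 = 1
((¬(((b ⊃ a) ⊃ b) ⊃ b) ≡ (¬(b ≡ (c ≡ c)) ⊃ ((¬b ⊃ c) ∨ (b ∨ (c ∧ c))))) ∨ ((¬b ∨ ((c ∨ a) ∧ (b ∧ (b ∨ c)))) ∨ ¬(¬(b ∨ b) ⊃ (b ∧ ¬a)))) ∧ ((((c ⊃ ¬(b ≡ b)) ∧ ¬(¬c ⊃ (c ≡ a))) ≡ (¬(b ⊃ ¬b) ∧ ((b ∧ c) ⊃ (b ⊃ a)))) ∨ ¬¬¬¬(b ∨ a)) = 5/6 ∧ 1 = 5/6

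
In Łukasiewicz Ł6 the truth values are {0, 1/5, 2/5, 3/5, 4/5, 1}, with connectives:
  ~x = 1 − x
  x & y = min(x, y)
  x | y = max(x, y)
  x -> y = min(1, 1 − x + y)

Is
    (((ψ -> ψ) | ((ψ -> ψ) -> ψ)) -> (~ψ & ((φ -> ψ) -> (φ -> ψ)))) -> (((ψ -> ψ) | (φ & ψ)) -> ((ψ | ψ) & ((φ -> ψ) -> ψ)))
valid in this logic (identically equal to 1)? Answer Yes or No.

Counterexample: take φ = 0, ψ = 0.
ψ -> ψ = 0 -> 0 = 1
ψ -> ψ = 0 -> 0 = 1
(ψ -> ψ) -> ψ = 1 -> 0 = 0
(ψ -> ψ) | ((ψ -> ψ) -> ψ) = 1 | 0 = 1
~ψ = ~0 = 1
φ -> ψ = 0 -> 0 = 1
φ -> ψ = 0 -> 0 = 1
(φ -> ψ) -> (φ -> ψ) = 1 -> 1 = 1
~ψ & ((φ -> ψ) -> (φ -> ψ)) = 1 & 1 = 1
((ψ -> ψ) | ((ψ -> ψ) -> ψ)) -> (~ψ & ((φ -> ψ) -> (φ -> ψ))) = 1 -> 1 = 1
ψ -> ψ = 0 -> 0 = 1
φ & ψ = 0 & 0 = 0
(ψ -> ψ) | (φ & ψ) = 1 | 0 = 1
ψ | ψ = 0 | 0 = 0
φ -> ψ = 0 -> 0 = 1
(φ -> ψ) -> ψ = 1 -> 0 = 0
(ψ | ψ) & ((φ -> ψ) -> ψ) = 0 & 0 = 0
((ψ -> ψ) | (φ & ψ)) -> ((ψ | ψ) & ((φ -> ψ) -> ψ)) = 1 -> 0 = 0
(((ψ -> ψ) | ((ψ -> ψ) -> ψ)) -> (~ψ & ((φ -> ψ) -> (φ -> ψ)))) -> (((ψ -> ψ) | (φ & ψ)) -> ((ψ | ψ) & ((φ -> ψ) -> ψ))) = 1 -> 0 = 0
This gives 0 ≠ 1.

No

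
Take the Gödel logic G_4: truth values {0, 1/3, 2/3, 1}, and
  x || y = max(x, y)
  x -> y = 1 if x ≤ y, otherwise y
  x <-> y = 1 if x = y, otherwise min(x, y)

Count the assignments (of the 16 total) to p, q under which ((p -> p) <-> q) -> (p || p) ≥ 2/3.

11

p = 0, q = 0 ↦ 1  ≥
p = 0, q = 1/3 ↦ 0  <
p = 0, q = 2/3 ↦ 0  <
p = 0, q = 1 ↦ 0  <
p = 1/3, q = 0 ↦ 1  ≥
p = 1/3, q = 1/3 ↦ 1  ≥
p = 1/3, q = 2/3 ↦ 1/3  <
p = 1/3, q = 1 ↦ 1/3  <
p = 2/3, q = 0 ↦ 1  ≥
p = 2/3, q = 1/3 ↦ 1  ≥
p = 2/3, q = 2/3 ↦ 1  ≥
p = 2/3, q = 1 ↦ 2/3  ≥
p = 1, q = 0 ↦ 1  ≥
p = 1, q = 1/3 ↦ 1  ≥
p = 1, q = 2/3 ↦ 1  ≥
p = 1, q = 1 ↦ 1  ≥
So 11 of the 16 assignments meet the threshold.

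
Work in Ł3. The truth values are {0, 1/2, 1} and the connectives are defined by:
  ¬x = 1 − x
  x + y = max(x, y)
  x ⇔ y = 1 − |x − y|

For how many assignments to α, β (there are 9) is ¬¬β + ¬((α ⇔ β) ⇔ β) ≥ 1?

4

α = 0, β = 0 ↦ 1  ≥
α = 0, β = 1/2 ↦ 1/2  <
α = 0, β = 1 ↦ 1  ≥
α = 1/2, β = 0 ↦ 1/2  <
α = 1/2, β = 1/2 ↦ 1/2  <
α = 1/2, β = 1 ↦ 1  ≥
α = 1, β = 0 ↦ 0  <
α = 1, β = 1/2 ↦ 1/2  <
α = 1, β = 1 ↦ 1  ≥
So 4 of the 9 assignments meet the threshold.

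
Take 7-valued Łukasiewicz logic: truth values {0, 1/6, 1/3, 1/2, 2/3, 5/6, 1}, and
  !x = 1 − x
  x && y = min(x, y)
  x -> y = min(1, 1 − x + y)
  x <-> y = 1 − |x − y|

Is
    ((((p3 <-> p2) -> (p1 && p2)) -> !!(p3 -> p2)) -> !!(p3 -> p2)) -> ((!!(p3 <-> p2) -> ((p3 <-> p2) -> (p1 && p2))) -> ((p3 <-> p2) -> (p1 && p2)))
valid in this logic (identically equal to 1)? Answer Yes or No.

Counterexample: take p1 = 0, p2 = 1/6, p3 = 0.
p3 <-> p2 = 0 <-> 1/6 = 5/6
p1 && p2 = 0 && 1/6 = 0
(p3 <-> p2) -> (p1 && p2) = 5/6 -> 0 = 1/6
p3 -> p2 = 0 -> 1/6 = 1
!(p3 -> p2) = !1 = 0
!!(p3 -> p2) = !0 = 1
((p3 <-> p2) -> (p1 && p2)) -> !!(p3 -> p2) = 1/6 -> 1 = 1
p3 -> p2 = 0 -> 1/6 = 1
!(p3 -> p2) = !1 = 0
!!(p3 -> p2) = !0 = 1
(((p3 <-> p2) -> (p1 && p2)) -> !!(p3 -> p2)) -> !!(p3 -> p2) = 1 -> 1 = 1
p3 <-> p2 = 0 <-> 1/6 = 5/6
!(p3 <-> p2) = !5/6 = 1/6
!!(p3 <-> p2) = !1/6 = 5/6
p3 <-> p2 = 0 <-> 1/6 = 5/6
p1 && p2 = 0 && 1/6 = 0
(p3 <-> p2) -> (p1 && p2) = 5/6 -> 0 = 1/6
!!(p3 <-> p2) -> ((p3 <-> p2) -> (p1 && p2)) = 5/6 -> 1/6 = 1/3
p3 <-> p2 = 0 <-> 1/6 = 5/6
p1 && p2 = 0 && 1/6 = 0
(p3 <-> p2) -> (p1 && p2) = 5/6 -> 0 = 1/6
(!!(p3 <-> p2) -> ((p3 <-> p2) -> (p1 && p2))) -> ((p3 <-> p2) -> (p1 && p2)) = 1/3 -> 1/6 = 5/6
((((p3 <-> p2) -> (p1 && p2)) -> !!(p3 -> p2)) -> !!(p3 -> p2)) -> ((!!(p3 <-> p2) -> ((p3 <-> p2) -> (p1 && p2))) -> ((p3 <-> p2) -> (p1 && p2))) = 1 -> 5/6 = 5/6
This gives 5/6 ≠ 1.

No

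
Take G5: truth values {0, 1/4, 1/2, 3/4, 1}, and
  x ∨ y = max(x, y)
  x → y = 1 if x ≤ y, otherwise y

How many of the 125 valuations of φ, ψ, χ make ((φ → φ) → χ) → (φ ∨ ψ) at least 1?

value 1: 95 assignments (counts)
value 3/4: 7 assignments
value 1/2: 10 assignments
value 1/4: 9 assignments
value 0: 4 assignments
So 95 of the 125 assignments meet the threshold.

95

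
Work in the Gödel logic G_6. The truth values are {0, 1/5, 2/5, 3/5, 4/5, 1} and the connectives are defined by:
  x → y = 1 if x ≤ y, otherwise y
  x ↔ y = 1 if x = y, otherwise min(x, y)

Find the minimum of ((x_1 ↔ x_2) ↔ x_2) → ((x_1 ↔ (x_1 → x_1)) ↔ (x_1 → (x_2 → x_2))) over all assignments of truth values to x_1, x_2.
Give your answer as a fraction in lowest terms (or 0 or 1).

1/5

Take x_1 = 1/5, x_2 = 0:
x_1 ↔ x_2 = 1/5 ↔ 0 = 0
(x_1 ↔ x_2) ↔ x_2 = 0 ↔ 0 = 1
x_1 → x_1 = 1/5 → 1/5 = 1
x_1 ↔ (x_1 → x_1) = 1/5 ↔ 1 = 1/5
x_2 → x_2 = 0 → 0 = 1
x_1 → (x_2 → x_2) = 1/5 → 1 = 1
(x_1 ↔ (x_1 → x_1)) ↔ (x_1 → (x_2 → x_2)) = 1/5 ↔ 1 = 1/5
((x_1 ↔ x_2) ↔ x_2) → ((x_1 ↔ (x_1 → x_1)) ↔ (x_1 → (x_2 → x_2))) = 1 → 1/5 = 1/5
No assignment yields a value below 1/5, so this is the minimum.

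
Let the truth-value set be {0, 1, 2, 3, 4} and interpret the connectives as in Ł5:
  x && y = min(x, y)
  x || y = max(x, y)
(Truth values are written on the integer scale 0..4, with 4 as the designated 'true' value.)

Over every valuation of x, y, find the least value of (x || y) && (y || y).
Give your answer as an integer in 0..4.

0

Take x = 0, y = 0:
x || y = 0 || 0 = 0
y || y = 0 || 0 = 0
(x || y) && (y || y) = 0 && 0 = 0
No assignment yields a value below 0, so this is the minimum.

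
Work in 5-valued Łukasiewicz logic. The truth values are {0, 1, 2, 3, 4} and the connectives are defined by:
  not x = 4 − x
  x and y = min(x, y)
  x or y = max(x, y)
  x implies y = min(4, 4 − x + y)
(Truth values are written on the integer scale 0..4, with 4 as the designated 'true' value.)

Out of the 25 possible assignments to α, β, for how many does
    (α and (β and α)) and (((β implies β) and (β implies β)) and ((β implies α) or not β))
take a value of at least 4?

value 4: 1 assignment (counts)
value 3: 3 assignments
value 2: 5 assignments
value 1: 7 assignments
value 0: 9 assignments
So 1 of the 25 assignments meets the threshold.

1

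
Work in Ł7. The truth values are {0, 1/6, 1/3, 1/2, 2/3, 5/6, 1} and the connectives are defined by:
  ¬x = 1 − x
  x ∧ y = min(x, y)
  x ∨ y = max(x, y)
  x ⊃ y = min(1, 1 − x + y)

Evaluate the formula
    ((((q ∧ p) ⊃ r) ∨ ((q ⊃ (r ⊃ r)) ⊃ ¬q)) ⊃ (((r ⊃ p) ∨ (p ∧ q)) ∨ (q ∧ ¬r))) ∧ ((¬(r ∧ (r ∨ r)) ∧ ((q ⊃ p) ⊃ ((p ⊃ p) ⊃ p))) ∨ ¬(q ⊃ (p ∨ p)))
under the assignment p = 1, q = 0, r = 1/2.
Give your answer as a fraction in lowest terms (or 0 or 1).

q ∧ p = 0 ∧ 1 = 0
(q ∧ p) ⊃ r = 0 ⊃ 1/2 = 1
r ⊃ r = 1/2 ⊃ 1/2 = 1
q ⊃ (r ⊃ r) = 0 ⊃ 1 = 1
¬q = ¬0 = 1
(q ⊃ (r ⊃ r)) ⊃ ¬q = 1 ⊃ 1 = 1
((q ∧ p) ⊃ r) ∨ ((q ⊃ (r ⊃ r)) ⊃ ¬q) = 1 ∨ 1 = 1
r ⊃ p = 1/2 ⊃ 1 = 1
p ∧ q = 1 ∧ 0 = 0
(r ⊃ p) ∨ (p ∧ q) = 1 ∨ 0 = 1
¬r = ¬1/2 = 1/2
q ∧ ¬r = 0 ∧ 1/2 = 0
((r ⊃ p) ∨ (p ∧ q)) ∨ (q ∧ ¬r) = 1 ∨ 0 = 1
(((q ∧ p) ⊃ r) ∨ ((q ⊃ (r ⊃ r)) ⊃ ¬q)) ⊃ (((r ⊃ p) ∨ (p ∧ q)) ∨ (q ∧ ¬r)) = 1 ⊃ 1 = 1
r ∨ r = 1/2 ∨ 1/2 = 1/2
r ∧ (r ∨ r) = 1/2 ∧ 1/2 = 1/2
¬(r ∧ (r ∨ r)) = ¬1/2 = 1/2
q ⊃ p = 0 ⊃ 1 = 1
p ⊃ p = 1 ⊃ 1 = 1
(p ⊃ p) ⊃ p = 1 ⊃ 1 = 1
(q ⊃ p) ⊃ ((p ⊃ p) ⊃ p) = 1 ⊃ 1 = 1
¬(r ∧ (r ∨ r)) ∧ ((q ⊃ p) ⊃ ((p ⊃ p) ⊃ p)) = 1/2 ∧ 1 = 1/2
p ∨ p = 1 ∨ 1 = 1
q ⊃ (p ∨ p) = 0 ⊃ 1 = 1
¬(q ⊃ (p ∨ p)) = ¬1 = 0
(¬(r ∧ (r ∨ r)) ∧ ((q ⊃ p) ⊃ ((p ⊃ p) ⊃ p))) ∨ ¬(q ⊃ (p ∨ p)) = 1/2 ∨ 0 = 1/2
((((q ∧ p) ⊃ r) ∨ ((q ⊃ (r ⊃ r)) ⊃ ¬q)) ⊃ (((r ⊃ p) ∨ (p ∧ q)) ∨ (q ∧ ¬r))) ∧ ((¬(r ∧ (r ∨ r)) ∧ ((q ⊃ p) ⊃ ((p ⊃ p) ⊃ p))) ∨ ¬(q ⊃ (p ∨ p))) = 1 ∧ 1/2 = 1/2

1/2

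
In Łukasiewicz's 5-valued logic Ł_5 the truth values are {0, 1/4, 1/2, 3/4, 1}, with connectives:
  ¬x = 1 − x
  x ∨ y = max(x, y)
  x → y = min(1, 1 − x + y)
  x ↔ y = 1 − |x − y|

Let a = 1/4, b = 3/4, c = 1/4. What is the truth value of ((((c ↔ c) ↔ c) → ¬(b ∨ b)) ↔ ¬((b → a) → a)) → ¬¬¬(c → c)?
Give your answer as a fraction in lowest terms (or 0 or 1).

3/4

c ↔ c = 1/4 ↔ 1/4 = 1
(c ↔ c) ↔ c = 1 ↔ 1/4 = 1/4
b ∨ b = 3/4 ∨ 3/4 = 3/4
¬(b ∨ b) = ¬3/4 = 1/4
((c ↔ c) ↔ c) → ¬(b ∨ b) = 1/4 → 1/4 = 1
b → a = 3/4 → 1/4 = 1/2
(b → a) → a = 1/2 → 1/4 = 3/4
¬((b → a) → a) = ¬3/4 = 1/4
(((c ↔ c) ↔ c) → ¬(b ∨ b)) ↔ ¬((b → a) → a) = 1 ↔ 1/4 = 1/4
c → c = 1/4 → 1/4 = 1
¬(c → c) = ¬1 = 0
¬¬(c → c) = ¬0 = 1
¬¬¬(c → c) = ¬1 = 0
((((c ↔ c) ↔ c) → ¬(b ∨ b)) ↔ ¬((b → a) → a)) → ¬¬¬(c → c) = 1/4 → 0 = 3/4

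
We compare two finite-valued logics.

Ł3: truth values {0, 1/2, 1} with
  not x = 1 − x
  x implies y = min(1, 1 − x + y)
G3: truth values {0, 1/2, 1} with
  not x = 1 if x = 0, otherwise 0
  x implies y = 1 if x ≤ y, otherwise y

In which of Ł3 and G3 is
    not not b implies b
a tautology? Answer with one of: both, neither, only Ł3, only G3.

only Ł3

In Ł3: every assignment gives 1 — tautology.
In G3: at b = 1/2 the value is 1/2 — not a tautology.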